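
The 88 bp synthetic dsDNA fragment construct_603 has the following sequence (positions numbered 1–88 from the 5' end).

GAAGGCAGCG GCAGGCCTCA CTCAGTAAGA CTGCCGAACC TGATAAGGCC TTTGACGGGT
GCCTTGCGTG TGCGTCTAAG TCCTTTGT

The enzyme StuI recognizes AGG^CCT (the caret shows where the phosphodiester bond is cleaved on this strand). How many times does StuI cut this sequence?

2

AGGCCT occurs starting at positions 13, 46.
StuI cuts at 2 sites.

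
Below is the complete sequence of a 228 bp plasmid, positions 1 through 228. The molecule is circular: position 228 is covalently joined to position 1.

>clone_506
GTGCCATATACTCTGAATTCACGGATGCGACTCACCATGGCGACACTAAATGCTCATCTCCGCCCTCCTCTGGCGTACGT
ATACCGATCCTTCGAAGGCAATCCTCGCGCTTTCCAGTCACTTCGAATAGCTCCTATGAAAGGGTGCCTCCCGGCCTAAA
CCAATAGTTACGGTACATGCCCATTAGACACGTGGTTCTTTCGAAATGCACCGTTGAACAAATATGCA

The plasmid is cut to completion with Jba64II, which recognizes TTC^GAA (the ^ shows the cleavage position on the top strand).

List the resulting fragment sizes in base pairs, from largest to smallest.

Jba64II sites (TTCGAA) start at positions 91, 122, 200.
Jba64II cuts after base 3 of each site, so after positions 93, 124, 202.
Circular molecule, 3 cuts → 3 fragments:
  94–124 → 31 bp
  125–202 → 78 bp
  203–228 then 1–93 → 26 + 93 = 119 bp
Sorted largest to smallest: 119, 78, 31 bp.

119, 78, 31 bp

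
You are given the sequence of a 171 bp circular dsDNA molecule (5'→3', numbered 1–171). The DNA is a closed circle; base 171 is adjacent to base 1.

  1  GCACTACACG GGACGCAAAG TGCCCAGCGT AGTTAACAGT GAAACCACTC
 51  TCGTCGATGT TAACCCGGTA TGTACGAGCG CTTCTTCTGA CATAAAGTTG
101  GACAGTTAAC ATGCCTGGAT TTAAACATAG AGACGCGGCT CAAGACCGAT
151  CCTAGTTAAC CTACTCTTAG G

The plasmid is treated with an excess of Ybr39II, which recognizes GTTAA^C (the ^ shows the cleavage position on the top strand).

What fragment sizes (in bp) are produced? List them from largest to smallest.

Ybr39II sites (GTTAAC) start at positions 32, 59, 105, 155.
Ybr39II cuts after base 5 of each site (before the last base), so after positions 36, 63, 109, 159.
Circular molecule, 4 cuts → 4 fragments:
  37–63 → 27 bp
  64–109 → 46 bp
  110–159 → 50 bp
  160–171 then 1–36 → 12 + 36 = 48 bp
Sorted largest to smallest: 50, 48, 46, 27 bp.

50, 48, 46, 27 bp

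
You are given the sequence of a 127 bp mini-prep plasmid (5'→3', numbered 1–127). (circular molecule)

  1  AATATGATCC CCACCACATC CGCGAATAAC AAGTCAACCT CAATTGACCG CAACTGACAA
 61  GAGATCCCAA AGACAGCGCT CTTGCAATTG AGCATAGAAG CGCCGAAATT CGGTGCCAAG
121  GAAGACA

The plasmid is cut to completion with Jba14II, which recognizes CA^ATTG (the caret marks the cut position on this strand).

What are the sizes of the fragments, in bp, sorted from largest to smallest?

83, 44 bp

Jba14II sites (CAATTG) start at positions 41, 85.
Jba14II cuts after base 2 of each site, so after positions 42, 86.
Circular molecule, 2 cuts → 2 fragments:
  43–86 → 44 bp
  87–127 then 1–42 → 41 + 42 = 83 bp
Sorted largest to smallest: 83, 44 bp.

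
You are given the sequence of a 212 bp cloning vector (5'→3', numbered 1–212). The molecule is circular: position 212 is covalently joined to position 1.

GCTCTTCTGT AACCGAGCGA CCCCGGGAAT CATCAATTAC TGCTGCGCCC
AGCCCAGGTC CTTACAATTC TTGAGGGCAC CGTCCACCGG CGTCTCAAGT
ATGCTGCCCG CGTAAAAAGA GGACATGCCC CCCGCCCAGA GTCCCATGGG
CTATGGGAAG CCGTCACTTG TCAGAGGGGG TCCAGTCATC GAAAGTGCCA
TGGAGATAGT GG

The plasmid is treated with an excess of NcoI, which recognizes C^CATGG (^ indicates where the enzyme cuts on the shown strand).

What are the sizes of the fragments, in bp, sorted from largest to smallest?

158, 54 bp

NcoI sites (CCATGG) start at positions 144, 198.
NcoI cuts after the first base of each site, so after positions 144, 198.
Circular molecule, 2 cuts → 2 fragments:
  145–198 → 54 bp
  199–212 then 1–144 → 14 + 144 = 158 bp
Sorted largest to smallest: 158, 54 bp.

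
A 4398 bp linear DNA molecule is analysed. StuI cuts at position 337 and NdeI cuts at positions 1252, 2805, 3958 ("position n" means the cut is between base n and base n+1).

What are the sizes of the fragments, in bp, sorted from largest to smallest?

Combined cut positions (sorted): 337, 1252, 2805, 3958.
Linear molecule, 4 cuts → 5 fragments:
  337 − 0 = 337 bp
  1252 − 337 = 915 bp
  2805 − 1252 = 1553 bp
  3958 − 2805 = 1153 bp
  4398 − 3958 = 440 bp
Sorted largest to smallest: 1553, 1153, 915, 440, 337 bp.

1553, 1153, 915, 440, 337 bp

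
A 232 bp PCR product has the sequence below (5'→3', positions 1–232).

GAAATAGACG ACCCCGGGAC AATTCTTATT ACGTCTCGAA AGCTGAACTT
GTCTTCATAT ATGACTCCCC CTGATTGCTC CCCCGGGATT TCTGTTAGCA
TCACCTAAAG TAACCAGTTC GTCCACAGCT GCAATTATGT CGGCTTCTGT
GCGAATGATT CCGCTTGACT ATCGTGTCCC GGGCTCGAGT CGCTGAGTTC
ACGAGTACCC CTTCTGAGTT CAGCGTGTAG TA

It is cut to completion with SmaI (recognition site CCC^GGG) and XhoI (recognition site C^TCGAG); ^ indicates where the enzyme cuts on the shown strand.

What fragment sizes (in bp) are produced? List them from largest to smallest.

SmaI sites (CCCGGG) start at positions 13, 82, 178.
SmaI cuts after base 3 of each site, so after positions 15, 84, 180.
The XhoI site (CTCGAG) starts at position 184.
XhoI cuts after the first base of each site, so after position 184.
Combined cut positions: 15, 84, 180, 184.
Linear molecule, 4 cuts → 5 fragments:
  1–15 → 15 bp
  16–84 → 69 bp
  85–180 → 96 bp
  181–184 → 4 bp
  185–232 → 48 bp
Sorted largest to smallest: 96, 69, 48, 15, 4 bp.

96, 69, 48, 15, 4 bp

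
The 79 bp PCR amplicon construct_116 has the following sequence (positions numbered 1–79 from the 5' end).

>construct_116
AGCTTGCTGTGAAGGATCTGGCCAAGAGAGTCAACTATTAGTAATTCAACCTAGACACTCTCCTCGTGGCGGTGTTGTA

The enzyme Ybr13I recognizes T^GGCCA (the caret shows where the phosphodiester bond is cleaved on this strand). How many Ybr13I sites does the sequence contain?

TGGCCA occurs starting at position 19.
Ybr13I cuts at 1 site.

1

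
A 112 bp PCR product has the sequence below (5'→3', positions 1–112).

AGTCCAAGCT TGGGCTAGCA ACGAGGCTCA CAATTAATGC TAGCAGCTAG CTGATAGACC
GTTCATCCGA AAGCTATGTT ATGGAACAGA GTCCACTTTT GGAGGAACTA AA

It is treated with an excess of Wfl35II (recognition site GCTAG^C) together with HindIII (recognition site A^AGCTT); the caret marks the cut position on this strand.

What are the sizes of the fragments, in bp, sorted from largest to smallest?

Wfl35II sites (GCTAGC) start at positions 14, 39, 46.
Wfl35II cuts after base 5 of each site (before the last base), so after positions 18, 43, 50.
The HindIII site (AAGCTT) starts at position 6.
HindIII cuts after the first base of each site, so after position 6.
Combined cut positions: 6, 18, 43, 50.
Linear molecule, 4 cuts → 5 fragments:
  1–6 → 6 bp
  7–18 → 12 bp
  19–43 → 25 bp
  44–50 → 7 bp
  51–112 → 62 bp
Sorted largest to smallest: 62, 25, 12, 7, 6 bp.

62, 25, 12, 7, 6 bp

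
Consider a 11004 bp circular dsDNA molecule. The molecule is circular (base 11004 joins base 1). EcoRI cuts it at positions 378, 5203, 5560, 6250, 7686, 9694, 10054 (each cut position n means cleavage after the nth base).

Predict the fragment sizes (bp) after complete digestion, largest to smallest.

4825, 2008, 1436, 1328, 690, 360, 357 bp

Circular molecule, 7 cuts → 7 fragments:
  5203 − 378 = 4825 bp
  5560 − 5203 = 357 bp
  6250 − 5560 = 690 bp
  7686 − 6250 = 1436 bp
  9694 − 7686 = 2008 bp
  10054 − 9694 = 360 bp
  wrap: 11004 − 10054 + 378 = 1328 bp
Sorted largest to smallest: 4825, 2008, 1436, 1328, 690, 360, 357 bp.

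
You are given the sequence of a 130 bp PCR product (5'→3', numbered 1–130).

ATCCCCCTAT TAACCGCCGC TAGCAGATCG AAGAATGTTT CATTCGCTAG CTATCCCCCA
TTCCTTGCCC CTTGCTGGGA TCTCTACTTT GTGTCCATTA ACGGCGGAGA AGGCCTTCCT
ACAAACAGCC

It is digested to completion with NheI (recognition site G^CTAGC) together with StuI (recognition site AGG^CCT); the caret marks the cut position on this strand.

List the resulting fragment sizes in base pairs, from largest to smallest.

NheI sites (GCTAGC) start at positions 19, 46.
NheI cuts after the first base of each site, so after positions 19, 46.
The StuI site (AGGCCT) starts at position 111.
StuI cuts after base 3 of each site, so after position 113.
Combined cut positions: 19, 46, 113.
Linear molecule, 3 cuts → 4 fragments:
  1–19 → 19 bp
  20–46 → 27 bp
  47–113 → 67 bp
  114–130 → 17 bp
Sorted largest to smallest: 67, 27, 19, 17 bp.

67, 27, 19, 17 bp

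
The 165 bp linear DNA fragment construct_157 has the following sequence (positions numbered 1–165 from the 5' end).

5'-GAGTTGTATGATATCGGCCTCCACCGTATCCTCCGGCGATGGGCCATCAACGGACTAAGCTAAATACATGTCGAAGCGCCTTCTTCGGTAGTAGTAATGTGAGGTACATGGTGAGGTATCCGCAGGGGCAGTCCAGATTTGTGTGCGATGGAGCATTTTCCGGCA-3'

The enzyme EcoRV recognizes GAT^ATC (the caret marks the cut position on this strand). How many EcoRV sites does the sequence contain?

GATATC occurs starting at position 10.
EcoRV cuts at 1 site.

1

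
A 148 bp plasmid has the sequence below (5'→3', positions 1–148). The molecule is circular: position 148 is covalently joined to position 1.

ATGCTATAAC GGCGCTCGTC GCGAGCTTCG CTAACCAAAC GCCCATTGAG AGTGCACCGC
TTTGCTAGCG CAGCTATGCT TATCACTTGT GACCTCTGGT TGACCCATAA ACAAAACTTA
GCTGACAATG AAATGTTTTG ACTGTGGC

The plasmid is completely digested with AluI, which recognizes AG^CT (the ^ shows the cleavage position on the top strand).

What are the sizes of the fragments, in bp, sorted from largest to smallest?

52, 48, 48 bp

AluI sites (AGCT) start at positions 24, 72, 120.
AluI cuts after base 2 of each site, so after positions 25, 73, 121.
Circular molecule, 3 cuts → 3 fragments:
  26–73 → 48 bp
  74–121 → 48 bp
  122–148 then 1–25 → 27 + 25 = 52 bp
Sorted largest to smallest: 52, 48, 48 bp.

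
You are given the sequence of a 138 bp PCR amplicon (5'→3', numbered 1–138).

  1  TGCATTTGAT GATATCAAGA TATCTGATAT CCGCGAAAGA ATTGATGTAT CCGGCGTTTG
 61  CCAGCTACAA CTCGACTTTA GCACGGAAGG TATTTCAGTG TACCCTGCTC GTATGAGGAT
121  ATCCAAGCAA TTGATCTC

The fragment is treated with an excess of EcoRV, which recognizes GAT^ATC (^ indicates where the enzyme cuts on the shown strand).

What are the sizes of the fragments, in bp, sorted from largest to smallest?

92, 18, 13, 8, 7 bp

EcoRV sites (GATATC) start at positions 11, 19, 26, 118.
EcoRV cuts after base 3 of each site, so after positions 13, 21, 28, 120.
Linear molecule, 4 cuts → 5 fragments:
  1–13 → 13 bp
  14–21 → 8 bp
  22–28 → 7 bp
  29–120 → 92 bp
  121–138 → 18 bp
Sorted largest to smallest: 92, 18, 13, 8, 7 bp.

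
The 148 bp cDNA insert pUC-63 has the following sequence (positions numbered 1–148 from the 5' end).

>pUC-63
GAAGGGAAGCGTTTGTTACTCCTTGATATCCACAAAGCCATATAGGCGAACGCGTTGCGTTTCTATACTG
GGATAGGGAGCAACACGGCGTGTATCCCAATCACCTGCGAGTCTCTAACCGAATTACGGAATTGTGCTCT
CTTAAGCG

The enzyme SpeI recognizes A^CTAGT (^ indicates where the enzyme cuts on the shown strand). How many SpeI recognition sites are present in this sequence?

No occurrence of ACTAGT is present in the sequence.
SpeI does not cut: 0 sites.

0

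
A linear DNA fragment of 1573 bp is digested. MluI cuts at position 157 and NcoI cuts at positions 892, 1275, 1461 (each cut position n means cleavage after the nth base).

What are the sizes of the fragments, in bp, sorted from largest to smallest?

Combined cut positions (sorted): 157, 892, 1275, 1461.
Linear molecule, 4 cuts → 5 fragments:
  157 − 0 = 157 bp
  892 − 157 = 735 bp
  1275 − 892 = 383 bp
  1461 − 1275 = 186 bp
  1573 − 1461 = 112 bp
Sorted largest to smallest: 735, 383, 186, 157, 112 bp.

735, 383, 186, 157, 112 bp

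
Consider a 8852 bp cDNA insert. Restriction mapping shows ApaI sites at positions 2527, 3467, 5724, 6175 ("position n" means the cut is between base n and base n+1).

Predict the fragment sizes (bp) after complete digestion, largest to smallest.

Linear molecule, 4 cuts → 5 fragments:
  2527 − 0 = 2527 bp
  3467 − 2527 = 940 bp
  5724 − 3467 = 2257 bp
  6175 − 5724 = 451 bp
  8852 − 6175 = 2677 bp
Sorted largest to smallest: 2677, 2527, 2257, 940, 451 bp.

2677, 2527, 2257, 940, 451 bp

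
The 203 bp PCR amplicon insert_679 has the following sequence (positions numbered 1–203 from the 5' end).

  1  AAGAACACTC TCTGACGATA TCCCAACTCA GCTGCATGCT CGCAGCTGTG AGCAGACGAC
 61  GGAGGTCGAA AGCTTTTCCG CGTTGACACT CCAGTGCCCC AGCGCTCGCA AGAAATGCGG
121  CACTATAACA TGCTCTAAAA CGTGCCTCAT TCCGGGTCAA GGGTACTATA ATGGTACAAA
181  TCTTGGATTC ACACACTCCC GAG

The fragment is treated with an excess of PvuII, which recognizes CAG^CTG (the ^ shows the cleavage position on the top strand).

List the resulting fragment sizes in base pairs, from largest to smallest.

158, 31, 14 bp

PvuII sites (CAGCTG) start at positions 29, 43.
PvuII cuts after base 3 of each site, so after positions 31, 45.
Linear molecule, 2 cuts → 3 fragments:
  1–31 → 31 bp
  32–45 → 14 bp
  46–203 → 158 bp
Sorted largest to smallest: 158, 31, 14 bp.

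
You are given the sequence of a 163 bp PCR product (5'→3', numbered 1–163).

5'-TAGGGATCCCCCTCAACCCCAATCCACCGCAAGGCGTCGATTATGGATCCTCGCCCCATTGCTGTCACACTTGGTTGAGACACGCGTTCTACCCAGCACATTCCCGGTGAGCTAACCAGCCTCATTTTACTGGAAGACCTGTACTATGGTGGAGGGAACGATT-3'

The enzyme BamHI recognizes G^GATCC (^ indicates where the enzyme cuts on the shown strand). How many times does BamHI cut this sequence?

2

GGATCC occurs starting at positions 4, 45.
BamHI cuts at 2 sites.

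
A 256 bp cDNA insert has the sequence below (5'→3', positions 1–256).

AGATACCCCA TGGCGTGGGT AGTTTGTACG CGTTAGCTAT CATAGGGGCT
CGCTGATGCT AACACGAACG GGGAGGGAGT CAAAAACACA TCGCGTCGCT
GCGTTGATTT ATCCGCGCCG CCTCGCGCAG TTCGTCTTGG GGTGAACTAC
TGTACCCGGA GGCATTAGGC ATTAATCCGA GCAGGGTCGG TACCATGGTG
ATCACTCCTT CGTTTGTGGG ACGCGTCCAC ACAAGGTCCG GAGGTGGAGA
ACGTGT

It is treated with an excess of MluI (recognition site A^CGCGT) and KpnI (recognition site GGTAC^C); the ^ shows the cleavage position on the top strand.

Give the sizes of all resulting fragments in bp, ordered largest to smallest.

MluI sites (ACGCGT) start at positions 28, 221.
MluI cuts after the first base of each site, so after positions 28, 221.
The KpnI site (GGTACC) starts at position 189.
KpnI cuts after base 5 of each site (before the last base), so after position 193.
Combined cut positions: 28, 193, 221.
Linear molecule, 3 cuts → 4 fragments:
  1–28 → 28 bp
  29–193 → 165 bp
  194–221 → 28 bp
  222–256 → 35 bp
Sorted largest to smallest: 165, 35, 28, 28 bp.

165, 35, 28, 28 bp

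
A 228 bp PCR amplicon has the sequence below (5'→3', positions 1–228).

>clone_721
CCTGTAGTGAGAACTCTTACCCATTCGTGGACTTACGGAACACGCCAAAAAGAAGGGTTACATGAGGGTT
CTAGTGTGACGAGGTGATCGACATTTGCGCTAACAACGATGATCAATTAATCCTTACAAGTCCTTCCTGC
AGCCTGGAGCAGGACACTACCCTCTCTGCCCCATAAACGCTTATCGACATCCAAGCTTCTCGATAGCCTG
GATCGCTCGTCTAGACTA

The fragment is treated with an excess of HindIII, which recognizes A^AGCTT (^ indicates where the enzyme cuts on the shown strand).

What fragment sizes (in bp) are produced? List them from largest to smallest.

The HindIII site (AAGCTT) starts at position 193.
HindIII cuts after the first base of each site, so after position 193.
Linear molecule, 1 cut → 2 fragments:
  1–193 → 193 bp
  194–228 → 35 bp
Sorted largest to smallest: 193, 35 bp.

193, 35 bp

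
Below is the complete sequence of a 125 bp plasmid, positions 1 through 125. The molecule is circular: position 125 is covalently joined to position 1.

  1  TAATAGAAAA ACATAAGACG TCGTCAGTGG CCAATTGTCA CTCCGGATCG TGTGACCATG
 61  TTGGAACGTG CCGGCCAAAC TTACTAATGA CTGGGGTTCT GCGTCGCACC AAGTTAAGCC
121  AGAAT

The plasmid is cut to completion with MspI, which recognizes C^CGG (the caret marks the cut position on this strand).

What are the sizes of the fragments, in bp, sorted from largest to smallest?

MspI sites (CCGG) start at positions 43, 71.
MspI cuts after the first base of each site, so after positions 43, 71.
Circular molecule, 2 cuts → 2 fragments:
  44–71 → 28 bp
  72–125 then 1–43 → 54 + 43 = 97 bp
Sorted largest to smallest: 97, 28 bp.

97, 28 bp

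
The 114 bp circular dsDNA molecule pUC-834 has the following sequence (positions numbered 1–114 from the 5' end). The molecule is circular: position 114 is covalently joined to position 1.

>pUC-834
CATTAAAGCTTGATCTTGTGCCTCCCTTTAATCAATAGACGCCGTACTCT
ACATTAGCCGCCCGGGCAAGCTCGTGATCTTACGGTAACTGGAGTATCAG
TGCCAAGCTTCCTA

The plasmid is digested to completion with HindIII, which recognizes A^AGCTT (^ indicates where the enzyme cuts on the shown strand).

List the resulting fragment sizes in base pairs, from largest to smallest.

99, 15 bp

HindIII sites (AAGCTT) start at positions 6, 105.
HindIII cuts after the first base of each site, so after positions 6, 105.
Circular molecule, 2 cuts → 2 fragments:
  7–105 → 99 bp
  106–114 then 1–6 → 9 + 6 = 15 bp
Sorted largest to smallest: 99, 15 bp.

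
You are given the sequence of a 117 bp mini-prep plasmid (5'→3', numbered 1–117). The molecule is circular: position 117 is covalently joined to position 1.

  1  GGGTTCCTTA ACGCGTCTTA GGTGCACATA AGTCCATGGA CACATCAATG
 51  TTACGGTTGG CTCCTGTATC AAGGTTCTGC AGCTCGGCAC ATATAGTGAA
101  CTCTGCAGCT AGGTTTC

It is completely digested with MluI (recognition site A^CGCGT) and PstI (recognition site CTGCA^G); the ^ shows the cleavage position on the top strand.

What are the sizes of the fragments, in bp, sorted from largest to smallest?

70, 26, 21 bp

The MluI site (ACGCGT) starts at position 11.
MluI cuts after the first base of each site, so after position 11.
PstI sites (CTGCAG) start at positions 77, 103.
PstI cuts after base 5 of each site (before the last base), so after positions 81, 107.
Combined cut positions: 11, 81, 107.
Circular molecule, 3 cuts → 3 fragments:
  12–81 → 70 bp
  82–107 → 26 bp
  108–117 then 1–11 → 10 + 11 = 21 bp
Sorted largest to smallest: 70, 26, 21 bp.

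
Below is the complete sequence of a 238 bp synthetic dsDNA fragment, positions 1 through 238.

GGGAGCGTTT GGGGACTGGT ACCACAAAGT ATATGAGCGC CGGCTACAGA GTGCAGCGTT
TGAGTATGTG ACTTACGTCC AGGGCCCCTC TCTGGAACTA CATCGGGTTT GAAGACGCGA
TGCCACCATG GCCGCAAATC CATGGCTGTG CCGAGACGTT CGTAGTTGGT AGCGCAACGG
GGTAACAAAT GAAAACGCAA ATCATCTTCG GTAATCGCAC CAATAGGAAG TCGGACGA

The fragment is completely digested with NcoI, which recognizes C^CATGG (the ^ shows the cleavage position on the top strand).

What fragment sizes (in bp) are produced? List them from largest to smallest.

NcoI sites (CCATGG) start at positions 126, 140.
NcoI cuts after the first base of each site, so after positions 126, 140.
Linear molecule, 2 cuts → 3 fragments:
  1–126 → 126 bp
  127–140 → 14 bp
  141–238 → 98 bp
Sorted largest to smallest: 126, 98, 14 bp.

126, 98, 14 bp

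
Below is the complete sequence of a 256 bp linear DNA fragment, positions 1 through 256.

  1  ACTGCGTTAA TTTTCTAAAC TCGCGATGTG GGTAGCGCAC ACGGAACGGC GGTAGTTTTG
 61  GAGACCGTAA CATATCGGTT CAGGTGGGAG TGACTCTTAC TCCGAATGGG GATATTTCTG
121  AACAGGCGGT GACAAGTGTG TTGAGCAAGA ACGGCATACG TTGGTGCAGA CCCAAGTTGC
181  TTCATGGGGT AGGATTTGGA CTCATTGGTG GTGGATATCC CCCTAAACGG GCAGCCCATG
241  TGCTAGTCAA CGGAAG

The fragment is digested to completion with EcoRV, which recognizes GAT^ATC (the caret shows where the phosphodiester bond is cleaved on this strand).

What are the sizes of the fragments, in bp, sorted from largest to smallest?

216, 40 bp

The EcoRV site (GATATC) starts at position 214.
EcoRV cuts after base 3 of each site, so after position 216.
Linear molecule, 1 cut → 2 fragments:
  1–216 → 216 bp
  217–256 → 40 bp
Sorted largest to smallest: 216, 40 bp.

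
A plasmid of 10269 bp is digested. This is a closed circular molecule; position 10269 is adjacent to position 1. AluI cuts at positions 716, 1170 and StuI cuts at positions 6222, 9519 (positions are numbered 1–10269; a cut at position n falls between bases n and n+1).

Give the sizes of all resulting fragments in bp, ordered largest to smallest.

5052, 3297, 1466, 454 bp

Combined cut positions (sorted): 716, 1170, 6222, 9519.
Circular molecule, 4 cuts → 4 fragments:
  1170 − 716 = 454 bp
  6222 − 1170 = 5052 bp
  9519 − 6222 = 3297 bp
  wrap: 10269 − 9519 + 716 = 1466 bp
Sorted largest to smallest: 5052, 3297, 1466, 454 bp.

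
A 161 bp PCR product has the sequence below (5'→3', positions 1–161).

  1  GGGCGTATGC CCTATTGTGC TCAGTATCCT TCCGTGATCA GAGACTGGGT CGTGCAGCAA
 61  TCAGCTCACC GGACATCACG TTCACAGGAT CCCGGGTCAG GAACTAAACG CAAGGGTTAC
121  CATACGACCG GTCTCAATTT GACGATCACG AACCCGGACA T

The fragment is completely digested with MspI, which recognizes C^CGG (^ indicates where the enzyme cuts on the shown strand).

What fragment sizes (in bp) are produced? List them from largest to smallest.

MspI sites (CCGG) start at positions 69, 92, 128, 154.
MspI cuts after the first base of each site, so after positions 69, 92, 128, 154.
Linear molecule, 4 cuts → 5 fragments:
  1–69 → 69 bp
  70–92 → 23 bp
  93–128 → 36 bp
  129–154 → 26 bp
  155–161 → 7 bp
Sorted largest to smallest: 69, 36, 26, 23, 7 bp.

69, 36, 26, 23, 7 bp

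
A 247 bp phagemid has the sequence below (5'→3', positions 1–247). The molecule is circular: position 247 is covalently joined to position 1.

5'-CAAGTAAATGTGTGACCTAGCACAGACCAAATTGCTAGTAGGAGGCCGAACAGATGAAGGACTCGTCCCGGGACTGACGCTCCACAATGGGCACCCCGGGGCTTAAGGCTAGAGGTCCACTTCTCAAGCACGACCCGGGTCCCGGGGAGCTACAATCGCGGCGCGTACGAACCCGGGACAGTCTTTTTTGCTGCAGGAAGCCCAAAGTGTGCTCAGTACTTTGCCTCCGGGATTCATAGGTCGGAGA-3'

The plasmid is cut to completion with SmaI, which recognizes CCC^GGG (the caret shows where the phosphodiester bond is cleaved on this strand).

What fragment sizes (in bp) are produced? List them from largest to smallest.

SmaI sites (CCCGGG) start at positions 67, 95, 134, 141, 172.
SmaI cuts after base 3 of each site, so after positions 69, 97, 136, 143, 174.
Circular molecule, 5 cuts → 5 fragments:
  70–97 → 28 bp
  98–136 → 39 bp
  137–143 → 7 bp
  144–174 → 31 bp
  175–247 then 1–69 → 73 + 69 = 142 bp
Sorted largest to smallest: 142, 39, 31, 28, 7 bp.

142, 39, 31, 28, 7 bp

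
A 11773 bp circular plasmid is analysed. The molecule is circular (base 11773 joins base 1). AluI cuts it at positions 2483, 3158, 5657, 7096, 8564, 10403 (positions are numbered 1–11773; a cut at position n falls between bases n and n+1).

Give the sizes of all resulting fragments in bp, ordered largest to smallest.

Circular molecule, 6 cuts → 6 fragments:
  3158 − 2483 = 675 bp
  5657 − 3158 = 2499 bp
  7096 − 5657 = 1439 bp
  8564 − 7096 = 1468 bp
  10403 − 8564 = 1839 bp
  wrap: 11773 − 10403 + 2483 = 3853 bp
Sorted largest to smallest: 3853, 2499, 1839, 1468, 1439, 675 bp.

3853, 2499, 1839, 1468, 1439, 675 bp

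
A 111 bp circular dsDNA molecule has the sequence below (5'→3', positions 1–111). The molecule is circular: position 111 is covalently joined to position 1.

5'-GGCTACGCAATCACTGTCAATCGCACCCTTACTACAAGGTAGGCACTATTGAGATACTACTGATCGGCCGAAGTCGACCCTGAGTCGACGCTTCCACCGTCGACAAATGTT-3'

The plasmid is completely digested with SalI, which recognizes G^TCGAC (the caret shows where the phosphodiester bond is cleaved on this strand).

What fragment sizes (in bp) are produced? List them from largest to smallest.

SalI sites (GTCGAC) start at positions 73, 84, 99.
SalI cuts after the first base of each site, so after positions 73, 84, 99.
Circular molecule, 3 cuts → 3 fragments:
  74–84 → 11 bp
  85–99 → 15 bp
  100–111 then 1–73 → 12 + 73 = 85 bp
Sorted largest to smallest: 85, 15, 11 bp.

85, 15, 11 bp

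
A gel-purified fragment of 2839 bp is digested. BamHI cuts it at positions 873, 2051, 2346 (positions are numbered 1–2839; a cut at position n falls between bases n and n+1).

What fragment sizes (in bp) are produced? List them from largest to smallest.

1178, 873, 493, 295 bp

Linear molecule, 3 cuts → 4 fragments:
  873 − 0 = 873 bp
  2051 − 873 = 1178 bp
  2346 − 2051 = 295 bp
  2839 − 2346 = 493 bp
Sorted largest to smallest: 1178, 873, 493, 295 bp.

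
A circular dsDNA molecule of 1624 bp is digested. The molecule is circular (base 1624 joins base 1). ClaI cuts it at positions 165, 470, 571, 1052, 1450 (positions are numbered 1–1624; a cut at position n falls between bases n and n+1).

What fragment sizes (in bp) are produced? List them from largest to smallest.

481, 398, 339, 305, 101 bp

Circular molecule, 5 cuts → 5 fragments:
  470 − 165 = 305 bp
  571 − 470 = 101 bp
  1052 − 571 = 481 bp
  1450 − 1052 = 398 bp
  wrap: 1624 − 1450 + 165 = 339 bp
Sorted largest to smallest: 481, 398, 339, 305, 101 bp.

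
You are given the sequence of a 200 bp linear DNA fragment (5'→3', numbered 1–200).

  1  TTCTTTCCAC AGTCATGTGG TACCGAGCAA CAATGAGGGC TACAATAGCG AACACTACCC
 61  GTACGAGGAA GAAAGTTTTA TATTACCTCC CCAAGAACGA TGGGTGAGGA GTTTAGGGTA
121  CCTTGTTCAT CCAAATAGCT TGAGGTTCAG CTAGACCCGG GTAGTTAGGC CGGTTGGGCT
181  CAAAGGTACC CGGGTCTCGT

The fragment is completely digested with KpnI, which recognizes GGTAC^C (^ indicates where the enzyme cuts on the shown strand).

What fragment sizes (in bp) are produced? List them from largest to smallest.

98, 68, 23, 11 bp

KpnI sites (GGTACC) start at positions 19, 117, 185.
KpnI cuts after base 5 of each site (before the last base), so after positions 23, 121, 189.
Linear molecule, 3 cuts → 4 fragments:
  1–23 → 23 bp
  24–121 → 98 bp
  122–189 → 68 bp
  190–200 → 11 bp
Sorted largest to smallest: 98, 68, 23, 11 bp.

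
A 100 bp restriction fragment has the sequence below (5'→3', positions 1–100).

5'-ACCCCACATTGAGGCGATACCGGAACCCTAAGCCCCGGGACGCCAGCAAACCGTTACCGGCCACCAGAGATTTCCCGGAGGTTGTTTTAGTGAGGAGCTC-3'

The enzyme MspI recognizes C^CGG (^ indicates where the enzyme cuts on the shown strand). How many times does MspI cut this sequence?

CCGG occurs starting at positions 20, 35, 57, 75.
MspI cuts at 4 sites.

4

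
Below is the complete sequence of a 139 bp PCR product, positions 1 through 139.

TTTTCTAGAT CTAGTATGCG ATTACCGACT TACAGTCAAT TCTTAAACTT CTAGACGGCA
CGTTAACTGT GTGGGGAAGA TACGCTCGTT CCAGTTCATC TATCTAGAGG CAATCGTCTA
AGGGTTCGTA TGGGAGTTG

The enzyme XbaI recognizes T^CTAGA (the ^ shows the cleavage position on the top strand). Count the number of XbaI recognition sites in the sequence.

3

TCTAGA occurs starting at positions 4, 50, 103.
XbaI cuts at 3 sites.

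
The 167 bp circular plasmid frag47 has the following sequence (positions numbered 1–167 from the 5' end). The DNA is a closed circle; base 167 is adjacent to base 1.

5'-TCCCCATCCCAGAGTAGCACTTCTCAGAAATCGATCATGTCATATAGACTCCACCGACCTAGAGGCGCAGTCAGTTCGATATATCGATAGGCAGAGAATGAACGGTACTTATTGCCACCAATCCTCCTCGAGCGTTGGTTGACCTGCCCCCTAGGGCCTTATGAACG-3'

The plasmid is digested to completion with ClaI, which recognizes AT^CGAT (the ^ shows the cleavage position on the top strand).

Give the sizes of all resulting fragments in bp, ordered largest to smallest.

ClaI sites (ATCGAT) start at positions 30, 83.
ClaI cuts after base 2 of each site, so after positions 31, 84.
Circular molecule, 2 cuts → 2 fragments:
  32–84 → 53 bp
  85–167 then 1–31 → 83 + 31 = 114 bp
Sorted largest to smallest: 114, 53 bp.

114, 53 bp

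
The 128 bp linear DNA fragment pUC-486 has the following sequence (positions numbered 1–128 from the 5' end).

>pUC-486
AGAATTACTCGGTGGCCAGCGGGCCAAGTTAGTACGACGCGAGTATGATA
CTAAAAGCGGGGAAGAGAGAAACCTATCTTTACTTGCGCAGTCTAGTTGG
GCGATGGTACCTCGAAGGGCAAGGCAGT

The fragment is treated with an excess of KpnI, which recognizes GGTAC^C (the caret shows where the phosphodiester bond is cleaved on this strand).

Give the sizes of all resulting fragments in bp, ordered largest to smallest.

110, 18 bp

The KpnI site (GGTACC) starts at position 106.
KpnI cuts after base 5 of each site (before the last base), so after position 110.
Linear molecule, 1 cut → 2 fragments:
  1–110 → 110 bp
  111–128 → 18 bp
Sorted largest to smallest: 110, 18 bp.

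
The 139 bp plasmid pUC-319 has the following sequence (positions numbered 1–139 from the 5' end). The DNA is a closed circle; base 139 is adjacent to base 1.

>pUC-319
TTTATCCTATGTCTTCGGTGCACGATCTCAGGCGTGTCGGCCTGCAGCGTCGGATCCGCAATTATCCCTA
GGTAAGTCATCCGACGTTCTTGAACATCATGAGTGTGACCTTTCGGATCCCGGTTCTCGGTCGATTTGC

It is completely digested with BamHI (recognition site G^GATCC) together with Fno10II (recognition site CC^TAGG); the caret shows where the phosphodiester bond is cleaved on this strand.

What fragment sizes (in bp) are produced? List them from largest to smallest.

BamHI sites (GGATCC) start at positions 52, 115.
BamHI cuts after the first base of each site, so after positions 52, 115.
The Fno10II site (CCTAGG) starts at position 67.
Fno10II cuts after base 2 of each site, so after position 68.
Combined cut positions: 52, 68, 115.
Circular molecule, 3 cuts → 3 fragments:
  53–68 → 16 bp
  69–115 → 47 bp
  116–139 then 1–52 → 24 + 52 = 76 bp
Sorted largest to smallest: 76, 47, 16 bp.

76, 47, 16 bp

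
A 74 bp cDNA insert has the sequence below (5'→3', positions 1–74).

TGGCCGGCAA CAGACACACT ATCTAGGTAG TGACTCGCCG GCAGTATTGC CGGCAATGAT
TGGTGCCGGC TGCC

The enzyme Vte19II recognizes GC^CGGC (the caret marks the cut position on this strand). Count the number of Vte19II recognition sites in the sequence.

GCCGGC occurs starting at positions 3, 37, 49, 65.
Vte19II cuts at 4 sites.

4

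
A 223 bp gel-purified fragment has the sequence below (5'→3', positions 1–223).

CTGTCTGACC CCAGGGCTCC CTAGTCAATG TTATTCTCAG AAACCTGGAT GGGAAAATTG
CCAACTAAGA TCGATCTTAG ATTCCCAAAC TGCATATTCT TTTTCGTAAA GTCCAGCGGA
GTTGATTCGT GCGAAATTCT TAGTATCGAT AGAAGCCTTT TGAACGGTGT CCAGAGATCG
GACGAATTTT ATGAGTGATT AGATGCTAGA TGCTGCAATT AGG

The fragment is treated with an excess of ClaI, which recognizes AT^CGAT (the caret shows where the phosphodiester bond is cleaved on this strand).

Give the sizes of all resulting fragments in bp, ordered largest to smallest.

ClaI sites (ATCGAT) start at positions 70, 145.
ClaI cuts after base 2 of each site, so after positions 71, 146.
Linear molecule, 2 cuts → 3 fragments:
  1–71 → 71 bp
  72–146 → 75 bp
  147–223 → 77 bp
Sorted largest to smallest: 77, 75, 71 bp.

77, 75, 71 bp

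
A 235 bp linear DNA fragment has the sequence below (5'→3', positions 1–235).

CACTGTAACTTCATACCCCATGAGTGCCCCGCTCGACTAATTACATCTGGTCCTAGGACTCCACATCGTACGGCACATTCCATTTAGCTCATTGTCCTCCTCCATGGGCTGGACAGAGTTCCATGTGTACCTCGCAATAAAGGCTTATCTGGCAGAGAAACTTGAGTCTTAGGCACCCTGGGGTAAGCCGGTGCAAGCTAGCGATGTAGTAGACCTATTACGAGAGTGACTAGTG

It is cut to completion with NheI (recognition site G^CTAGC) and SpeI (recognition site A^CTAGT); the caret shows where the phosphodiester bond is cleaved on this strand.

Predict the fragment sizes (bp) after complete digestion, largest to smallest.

The NheI site (GCTAGC) starts at position 197.
NheI cuts after the first base of each site, so after position 197.
The SpeI site (ACTAGT) starts at position 229.
SpeI cuts after the first base of each site, so after position 229.
Combined cut positions: 197, 229.
Linear molecule, 2 cuts → 3 fragments:
  1–197 → 197 bp
  198–229 → 32 bp
  230–235 → 6 bp
Sorted largest to smallest: 197, 32, 6 bp.

197, 32, 6 bp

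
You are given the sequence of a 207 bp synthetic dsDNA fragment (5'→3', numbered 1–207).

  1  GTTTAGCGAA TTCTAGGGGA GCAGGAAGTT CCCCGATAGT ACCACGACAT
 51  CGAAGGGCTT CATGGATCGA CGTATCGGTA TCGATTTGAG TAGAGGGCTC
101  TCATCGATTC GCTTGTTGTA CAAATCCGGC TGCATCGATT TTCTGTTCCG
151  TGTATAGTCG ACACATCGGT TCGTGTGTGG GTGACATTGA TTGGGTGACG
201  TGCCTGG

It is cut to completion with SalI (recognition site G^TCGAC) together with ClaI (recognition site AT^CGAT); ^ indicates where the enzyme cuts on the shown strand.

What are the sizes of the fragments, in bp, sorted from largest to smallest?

The SalI site (GTCGAC) starts at position 157.
SalI cuts after the first base of each site, so after position 157.
ClaI sites (ATCGAT) start at positions 80, 103, 134.
ClaI cuts after base 2 of each site, so after positions 81, 104, 135.
Combined cut positions: 81, 104, 135, 157.
Linear molecule, 4 cuts → 5 fragments:
  1–81 → 81 bp
  82–104 → 23 bp
  105–135 → 31 bp
  136–157 → 22 bp
  158–207 → 50 bp
Sorted largest to smallest: 81, 50, 31, 23, 22 bp.

81, 50, 31, 23, 22 bp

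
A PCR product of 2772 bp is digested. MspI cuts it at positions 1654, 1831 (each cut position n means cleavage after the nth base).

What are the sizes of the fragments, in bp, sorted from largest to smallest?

Linear molecule, 2 cuts → 3 fragments:
  1654 − 0 = 1654 bp
  1831 − 1654 = 177 bp
  2772 − 1831 = 941 bp
Sorted largest to smallest: 1654, 941, 177 bp.

1654, 941, 177 bp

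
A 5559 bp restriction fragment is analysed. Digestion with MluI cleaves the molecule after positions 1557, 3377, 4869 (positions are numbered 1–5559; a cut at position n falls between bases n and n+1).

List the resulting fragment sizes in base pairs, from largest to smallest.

Linear molecule, 3 cuts → 4 fragments:
  1557 − 0 = 1557 bp
  3377 − 1557 = 1820 bp
  4869 − 3377 = 1492 bp
  5559 − 4869 = 690 bp
Sorted largest to smallest: 1820, 1557, 1492, 690 bp.

1820, 1557, 1492, 690 bp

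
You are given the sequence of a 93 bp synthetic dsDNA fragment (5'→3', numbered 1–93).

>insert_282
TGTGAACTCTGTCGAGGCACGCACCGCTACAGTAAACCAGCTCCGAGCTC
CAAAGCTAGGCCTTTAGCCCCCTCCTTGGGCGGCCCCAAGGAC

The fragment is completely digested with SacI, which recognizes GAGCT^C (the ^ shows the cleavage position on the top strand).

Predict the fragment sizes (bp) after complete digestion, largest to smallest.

The SacI site (GAGCTC) starts at position 45.
SacI cuts after base 5 of each site (before the last base), so after position 49.
Linear molecule, 1 cut → 2 fragments:
  1–49 → 49 bp
  50–93 → 44 bp
Sorted largest to smallest: 49, 44 bp.

49, 44 bp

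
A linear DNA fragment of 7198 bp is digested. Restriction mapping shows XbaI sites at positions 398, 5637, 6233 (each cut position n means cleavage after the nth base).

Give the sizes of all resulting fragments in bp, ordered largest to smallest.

5239, 965, 596, 398 bp

Linear molecule, 3 cuts → 4 fragments:
  398 − 0 = 398 bp
  5637 − 398 = 5239 bp
  6233 − 5637 = 596 bp
  7198 − 6233 = 965 bp
Sorted largest to smallest: 5239, 965, 596, 398 bp.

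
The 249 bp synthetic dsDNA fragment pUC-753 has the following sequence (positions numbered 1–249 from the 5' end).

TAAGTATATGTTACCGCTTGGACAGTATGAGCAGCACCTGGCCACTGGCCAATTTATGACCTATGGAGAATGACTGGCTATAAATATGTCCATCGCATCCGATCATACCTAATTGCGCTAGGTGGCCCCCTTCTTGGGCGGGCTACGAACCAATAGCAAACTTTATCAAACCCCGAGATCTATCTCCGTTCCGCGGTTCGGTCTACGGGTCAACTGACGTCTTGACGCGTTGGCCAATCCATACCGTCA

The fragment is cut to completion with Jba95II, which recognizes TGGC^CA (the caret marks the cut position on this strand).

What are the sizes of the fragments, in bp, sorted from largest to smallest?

185, 42, 15, 7 bp

Jba95II sites (TGGCCA) start at positions 39, 46, 231.
Jba95II cuts after base 4 of each site, so after positions 42, 49, 234.
Linear molecule, 3 cuts → 4 fragments:
  1–42 → 42 bp
  43–49 → 7 bp
  50–234 → 185 bp
  235–249 → 15 bp
Sorted largest to smallest: 185, 42, 15, 7 bp.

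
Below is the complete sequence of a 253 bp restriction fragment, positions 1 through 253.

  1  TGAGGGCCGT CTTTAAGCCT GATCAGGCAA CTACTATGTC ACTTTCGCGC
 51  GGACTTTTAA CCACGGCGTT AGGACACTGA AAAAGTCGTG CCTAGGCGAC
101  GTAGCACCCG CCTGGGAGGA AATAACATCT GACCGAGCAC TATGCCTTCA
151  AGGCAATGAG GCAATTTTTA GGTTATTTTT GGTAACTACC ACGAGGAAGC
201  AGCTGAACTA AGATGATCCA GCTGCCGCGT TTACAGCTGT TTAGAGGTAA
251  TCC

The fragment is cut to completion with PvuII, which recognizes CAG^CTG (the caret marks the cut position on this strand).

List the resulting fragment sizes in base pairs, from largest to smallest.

PvuII sites (CAGCTG) start at positions 200, 219, 234.
PvuII cuts after base 3 of each site, so after positions 202, 221, 236.
Linear molecule, 3 cuts → 4 fragments:
  1–202 → 202 bp
  203–221 → 19 bp
  222–236 → 15 bp
  237–253 → 17 bp
Sorted largest to smallest: 202, 19, 17, 15 bp.

202, 19, 17, 15 bp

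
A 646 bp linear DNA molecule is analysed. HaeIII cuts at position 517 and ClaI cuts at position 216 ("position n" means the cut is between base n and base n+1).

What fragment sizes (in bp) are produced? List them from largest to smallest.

Combined cut positions (sorted): 216, 517.
Linear molecule, 2 cuts → 3 fragments:
  216 − 0 = 216 bp
  517 − 216 = 301 bp
  646 − 517 = 129 bp
Sorted largest to smallest: 301, 216, 129 bp.

301, 216, 129 bp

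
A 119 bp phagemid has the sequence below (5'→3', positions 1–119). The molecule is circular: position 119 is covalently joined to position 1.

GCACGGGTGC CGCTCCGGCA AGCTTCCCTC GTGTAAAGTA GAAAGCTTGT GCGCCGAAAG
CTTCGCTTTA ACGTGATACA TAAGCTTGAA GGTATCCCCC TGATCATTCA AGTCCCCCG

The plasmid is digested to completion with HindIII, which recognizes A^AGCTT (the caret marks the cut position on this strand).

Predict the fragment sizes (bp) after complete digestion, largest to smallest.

HindIII sites (AAGCTT) start at positions 20, 43, 58, 82.
HindIII cuts after the first base of each site, so after positions 20, 43, 58, 82.
Circular molecule, 4 cuts → 4 fragments:
  21–43 → 23 bp
  44–58 → 15 bp
  59–82 → 24 bp
  83–119 then 1–20 → 37 + 20 = 57 bp
Sorted largest to smallest: 57, 24, 23, 15 bp.

57, 24, 23, 15 bp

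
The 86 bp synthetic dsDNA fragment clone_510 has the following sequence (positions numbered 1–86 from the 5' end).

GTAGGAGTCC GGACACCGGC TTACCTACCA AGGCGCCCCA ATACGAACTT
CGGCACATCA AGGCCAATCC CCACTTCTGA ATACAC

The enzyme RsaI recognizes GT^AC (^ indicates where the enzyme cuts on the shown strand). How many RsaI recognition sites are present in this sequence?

0

No occurrence of GTAC is present in the sequence.
RsaI does not cut: 0 sites.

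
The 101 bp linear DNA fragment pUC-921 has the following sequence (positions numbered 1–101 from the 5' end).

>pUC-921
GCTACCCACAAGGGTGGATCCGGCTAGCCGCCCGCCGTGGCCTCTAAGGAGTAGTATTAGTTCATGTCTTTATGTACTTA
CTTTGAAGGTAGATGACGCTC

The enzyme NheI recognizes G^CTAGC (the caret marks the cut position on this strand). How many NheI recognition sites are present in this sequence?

GCTAGC occurs starting at position 23.
NheI cuts at 1 site.

1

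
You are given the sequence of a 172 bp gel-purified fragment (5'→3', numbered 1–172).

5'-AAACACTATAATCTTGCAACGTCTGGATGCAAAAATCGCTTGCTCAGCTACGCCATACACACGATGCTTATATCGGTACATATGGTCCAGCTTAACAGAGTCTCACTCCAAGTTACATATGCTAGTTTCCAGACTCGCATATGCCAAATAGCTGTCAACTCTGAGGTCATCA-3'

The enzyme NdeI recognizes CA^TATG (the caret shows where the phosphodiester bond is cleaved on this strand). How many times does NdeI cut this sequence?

3

CATATG occurs starting at positions 79, 116, 138.
NdeI cuts at 3 sites.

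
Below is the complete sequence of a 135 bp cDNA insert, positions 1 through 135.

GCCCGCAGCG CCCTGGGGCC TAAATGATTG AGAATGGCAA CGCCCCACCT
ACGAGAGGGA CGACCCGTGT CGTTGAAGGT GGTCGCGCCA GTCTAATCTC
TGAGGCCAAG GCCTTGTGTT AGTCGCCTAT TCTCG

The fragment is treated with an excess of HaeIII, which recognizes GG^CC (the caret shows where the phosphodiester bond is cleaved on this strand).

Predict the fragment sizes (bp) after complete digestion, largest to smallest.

87, 24, 18, 6 bp

HaeIII sites (GGCC) start at positions 17, 104, 110.
HaeIII cuts after base 2 of each site, so after positions 18, 105, 111.
Linear molecule, 3 cuts → 4 fragments:
  1–18 → 18 bp
  19–105 → 87 bp
  106–111 → 6 bp
  112–135 → 24 bp
Sorted largest to smallest: 87, 24, 18, 6 bp.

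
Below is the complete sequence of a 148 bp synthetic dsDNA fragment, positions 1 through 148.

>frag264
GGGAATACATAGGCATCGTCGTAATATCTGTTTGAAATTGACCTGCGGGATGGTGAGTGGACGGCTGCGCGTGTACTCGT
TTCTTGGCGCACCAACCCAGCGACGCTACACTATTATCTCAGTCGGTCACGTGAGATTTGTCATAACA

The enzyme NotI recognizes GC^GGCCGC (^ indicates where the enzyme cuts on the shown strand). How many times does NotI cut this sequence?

0

No occurrence of GCGGCCGC is present in the sequence.
NotI does not cut: 0 sites.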